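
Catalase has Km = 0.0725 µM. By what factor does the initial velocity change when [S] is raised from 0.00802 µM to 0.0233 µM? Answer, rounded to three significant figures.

Since Vmax cancels, v₂/v₁ = [S]₂(Km+[S]₁) / [S]₁(Km+[S]₂).
= 0.0233×(0.0725+0.00802) / (0.00802×(0.0725+0.0233)) = 0.001876/0.0007683 = 2.44.

2.44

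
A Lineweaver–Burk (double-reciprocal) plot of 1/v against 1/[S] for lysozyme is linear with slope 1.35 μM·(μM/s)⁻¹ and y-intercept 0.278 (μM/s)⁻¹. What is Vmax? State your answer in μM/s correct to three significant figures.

The y-intercept of a Lineweaver–Burk plot equals 1/Vmax, so Vmax = 1/0.278 = 3.60 μM/s.

3.60 μM/s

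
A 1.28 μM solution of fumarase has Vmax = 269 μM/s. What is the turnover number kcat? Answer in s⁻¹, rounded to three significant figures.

kcat = Vmax/[E]total = 269 μM/s / 1.28 μM = 210 s⁻¹.

210 s⁻¹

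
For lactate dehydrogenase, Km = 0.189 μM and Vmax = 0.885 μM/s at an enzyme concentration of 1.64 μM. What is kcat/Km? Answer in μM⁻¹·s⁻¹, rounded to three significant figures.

2.86 μM⁻¹·s⁻¹

kcat = Vmax/[E]total = 0.885/1.64 = 0.540 s⁻¹.
kcat/Km = 0.540/0.189 = 2.86 μM⁻¹·s⁻¹.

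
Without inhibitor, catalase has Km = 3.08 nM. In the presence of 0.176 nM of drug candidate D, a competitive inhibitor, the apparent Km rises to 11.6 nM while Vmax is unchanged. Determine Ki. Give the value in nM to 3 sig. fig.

Competitive: Km,app = α·Km with α = 1 + [I]/Ki.
α = Km,app/Km = 11.6/3.08 = 3.766.
Since α = 1 + [I]/Ki, [I]/Ki = 3.766 − 1 = 2.766 and Ki = 0.176/2.766 = 0.0636 nM.

0.0636 nM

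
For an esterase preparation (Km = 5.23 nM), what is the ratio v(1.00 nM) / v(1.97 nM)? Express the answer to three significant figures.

0.587

The fractional saturations are [S]/(Km+[S]) = 1.97/7.200 = 0.2736 and 1.00/6.230 = 0.1605.
v₂/v₁ is just their ratio: 0.1605/0.2736 = 0.587.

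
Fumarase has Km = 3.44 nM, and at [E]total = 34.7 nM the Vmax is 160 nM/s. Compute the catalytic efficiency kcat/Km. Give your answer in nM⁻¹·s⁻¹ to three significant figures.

1.34 nM⁻¹·s⁻¹

kcat = Vmax/[E]total = 160/34.7 = 4.61 s⁻¹.
kcat/Km = 4.61/3.44 = 1.34 nM⁻¹·s⁻¹.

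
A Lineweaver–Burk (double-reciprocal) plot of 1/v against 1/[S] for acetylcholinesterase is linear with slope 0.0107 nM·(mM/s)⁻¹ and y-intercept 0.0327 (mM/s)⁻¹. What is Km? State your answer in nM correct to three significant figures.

y-intercept = 1/Vmax ⇒ Vmax = 30.6 mM/s; slope = Km/Vmax ⇒ Km = slope × Vmax.
Km = 0.0107 × 30.6 = 0.327 nM.

0.327 nM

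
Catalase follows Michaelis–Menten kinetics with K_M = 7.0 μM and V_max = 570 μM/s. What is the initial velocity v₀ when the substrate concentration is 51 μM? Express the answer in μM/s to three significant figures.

501 μM/s

[S]/(Km+[S]) = 51/58.00 = 0.8793, the fractional saturation.
v = 0.8793 × Vmax = 0.8793 × 570 = 501 μM/s.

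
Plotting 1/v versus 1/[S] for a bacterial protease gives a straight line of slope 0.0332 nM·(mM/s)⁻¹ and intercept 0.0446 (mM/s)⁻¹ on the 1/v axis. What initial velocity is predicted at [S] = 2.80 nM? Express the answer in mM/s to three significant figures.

The y-intercept is 1/Vmax, so Vmax = 1/0.0446 = 22.4 mM/s.
The slope is Km/Vmax, so Km = 0.0332 × 22.4 = 0.744 nM.
Then v = 22.4 × 2.80/(0.744 + 2.80) = 17.7 mM/s.

17.7 mM/s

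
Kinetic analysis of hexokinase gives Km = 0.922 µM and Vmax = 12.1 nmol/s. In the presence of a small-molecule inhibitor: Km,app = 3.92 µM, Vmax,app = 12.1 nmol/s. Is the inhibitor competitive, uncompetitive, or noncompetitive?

Km increases (0.922 → 3.92 µM) while Vmax is unchanged — the hallmark of competitive inhibition.

competitive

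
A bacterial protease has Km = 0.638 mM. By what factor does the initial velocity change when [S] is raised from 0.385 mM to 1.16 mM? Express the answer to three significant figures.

1.71

Since Vmax cancels, v₂/v₁ = [S]₂(Km+[S]₁) / [S]₁(Km+[S]₂).
= 1.16×(0.638+0.385) / (0.385×(0.638+1.16)) = 1.187/0.6922 = 1.71.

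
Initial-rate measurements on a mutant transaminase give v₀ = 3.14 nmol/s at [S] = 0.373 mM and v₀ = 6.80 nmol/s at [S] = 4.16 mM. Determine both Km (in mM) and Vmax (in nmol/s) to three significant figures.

Km = 0.540 mM; Vmax = 7.68 nmol/s

In reciprocal form, 1/v = (Km/Vmax)·(1/[S]) + 1/Vmax. The two points give (1/[S], 1/v) = (2.681, 0.3185) and (0.2404, 0.1471).
Slope = (0.3185 − 0.1471)/(2.681 − 0.2404) = 0.07023; intercept = 0.3185 − 0.07023×2.681 = 0.1302.
Vmax = 1/intercept = 7.68 nmol/s; Km = slope × Vmax = 0.07023 × 7.68 = 0.540 mM.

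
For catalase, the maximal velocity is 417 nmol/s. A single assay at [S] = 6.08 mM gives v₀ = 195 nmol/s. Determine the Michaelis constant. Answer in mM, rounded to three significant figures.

v/Vmax = 195/417 = 0.4676 = [S]/(Km+[S]).
So Km + [S] = [S]/0.4676 = 13.00 mM, giving Km = 13.00 − 6.08 = 6.92 mM.

6.92 mM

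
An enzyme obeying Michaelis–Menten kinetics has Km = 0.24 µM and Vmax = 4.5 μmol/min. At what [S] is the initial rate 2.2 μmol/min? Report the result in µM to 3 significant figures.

0.230 µM

Rearranging v = Vmax[S]/(Km+[S]) gives [S] = Km·v/(Vmax − v).
[S] = 0.24 × 2.2 / (4.5 − 2.2) = 0.5280/2.300 = 0.230 µM.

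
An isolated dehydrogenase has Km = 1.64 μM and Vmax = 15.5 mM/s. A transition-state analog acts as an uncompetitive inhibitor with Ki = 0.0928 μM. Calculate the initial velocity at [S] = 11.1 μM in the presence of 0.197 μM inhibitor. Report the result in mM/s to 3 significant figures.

α = 1 + [I]/Ki = 1 + 0.197/0.0928 = 3.123.
For an uncompetitive inhibitor, both parameters are divided by α, giving Vmax/α and Km/α: Km,app = 0.525 μM, Vmax,app = 4.96 mM/s.
v = Vmax,app·[S]/(Km,app + [S]) = 4.96 × 11.1/(0.525 + 11.1) = 4.74 mM/s.

4.74 mM/s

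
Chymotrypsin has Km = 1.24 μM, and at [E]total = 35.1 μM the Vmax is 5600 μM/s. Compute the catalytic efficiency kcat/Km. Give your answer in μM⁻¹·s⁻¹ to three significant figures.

kcat = Vmax/[E]total = 5600/35.1 = 160 s⁻¹.
kcat/Km = 160/1.24 = 129 μM⁻¹·s⁻¹.

129 μM⁻¹·s⁻¹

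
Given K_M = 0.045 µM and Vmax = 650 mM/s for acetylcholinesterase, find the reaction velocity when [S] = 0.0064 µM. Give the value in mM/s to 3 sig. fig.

80.9 mM/s

[S]/(Km+[S]) = 0.0064/0.05140 = 0.1245, the fractional saturation.
v = 0.1245 × Vmax = 0.1245 × 650 = 80.9 mM/s.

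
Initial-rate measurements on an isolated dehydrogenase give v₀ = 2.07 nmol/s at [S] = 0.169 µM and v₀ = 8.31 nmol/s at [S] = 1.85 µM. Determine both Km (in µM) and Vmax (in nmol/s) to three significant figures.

In reciprocal form, 1/v = (Km/Vmax)·(1/[S]) + 1/Vmax. The two points give (1/[S], 1/v) = (5.917, 0.4831) and (0.5405, 0.1203).
Slope = (0.4831 − 0.1203)/(5.917 − 0.5405) = 0.06747; intercept = 0.4831 − 0.06747×5.917 = 0.08387.
Vmax = 1/intercept = 11.9 nmol/s; Km = slope × Vmax = 0.06747 × 11.9 = 0.804 µM.

Km = 0.804 µM; Vmax = 11.9 nmol/s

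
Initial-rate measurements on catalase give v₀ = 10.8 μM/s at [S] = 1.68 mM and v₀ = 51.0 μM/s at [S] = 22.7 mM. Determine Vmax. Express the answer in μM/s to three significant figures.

From v = Vmax[S]/(Km+[S]), each point gives Vmax = v(Km+[S])/[S].
Equating: 10.8(Km+1.68)/1.68 = 51.0(Km+22.7)/22.7.
6.429·Km + 10.8 = 2.247·Km + 51.0, so (6.429 − 2.247)·Km = 51.0 − 10.8.
Km = 40.20/4.182 = 9.61 mM; then Vmax = 10.8(9.61+1.68)/1.68 = 72.6 μM/s.

72.6 μM/s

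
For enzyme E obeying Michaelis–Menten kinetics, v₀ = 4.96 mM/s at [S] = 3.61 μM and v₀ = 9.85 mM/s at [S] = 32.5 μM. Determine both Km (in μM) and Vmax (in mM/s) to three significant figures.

Km = 4.57 μM; Vmax = 11.2 mM/s

In reciprocal form, 1/v = (Km/Vmax)·(1/[S]) + 1/Vmax. The two points give (1/[S], 1/v) = (0.2770, 0.2016) and (0.03077, 0.1015).
Slope = (0.2016 − 0.1015)/(0.2770 − 0.03077) = 0.4065; intercept = 0.2016 − 0.4065×0.2770 = 0.08902.
Vmax = 1/intercept = 11.2 mM/s; Km = slope × Vmax = 0.4065 × 11.2 = 4.57 μM.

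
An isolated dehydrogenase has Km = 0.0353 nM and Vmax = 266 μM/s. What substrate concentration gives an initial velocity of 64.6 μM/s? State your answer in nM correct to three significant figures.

0.0113 nM

The required fractional saturation is v/Vmax = 64.6/266 = 0.2429.
Then [S]/(Km+[S]) = 0.2429 ⇒ [S] = 0.0353 × 0.2429/(1 − 0.2429) = 0.0113 nM.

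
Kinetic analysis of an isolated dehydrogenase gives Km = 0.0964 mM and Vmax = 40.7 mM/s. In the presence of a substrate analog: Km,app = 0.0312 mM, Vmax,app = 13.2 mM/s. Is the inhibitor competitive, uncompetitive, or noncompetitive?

uncompetitive

Both Km and Vmax decrease by the same factor (~3.09-fold) — characteristic of uncompetitive inhibition.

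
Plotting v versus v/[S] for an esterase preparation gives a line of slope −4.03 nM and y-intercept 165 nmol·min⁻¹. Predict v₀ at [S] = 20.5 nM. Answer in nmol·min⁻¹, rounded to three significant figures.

In the Eadie–Hofstee form v = Vmax − Km·(v/[S]), the slope is −Km and the intercept is Vmax, so Km = 4.03 nM and Vmax = 165 nmol·min⁻¹.
v = 165 × 20.5/(4.03 + 20.5) = 138 nmol·min⁻¹.

138 nmol·min⁻¹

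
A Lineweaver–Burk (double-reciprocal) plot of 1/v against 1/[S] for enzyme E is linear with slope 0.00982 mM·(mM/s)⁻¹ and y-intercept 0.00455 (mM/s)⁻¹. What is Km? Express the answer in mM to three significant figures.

y-intercept = 1/Vmax ⇒ Vmax = 220 mM/s; slope = Km/Vmax ⇒ Km = slope × Vmax.
Km = 0.00982 × 220 = 2.16 mM.

2.16 mM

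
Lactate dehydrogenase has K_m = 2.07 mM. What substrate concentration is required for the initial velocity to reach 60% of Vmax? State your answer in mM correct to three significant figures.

3.10 mM

v/Vmax = [S]/(Km+[S]) = 0.6, so [S] = Km·0.6/(1 − 0.6) = 2.07 × 1.500.
[S] = 3.10 mM.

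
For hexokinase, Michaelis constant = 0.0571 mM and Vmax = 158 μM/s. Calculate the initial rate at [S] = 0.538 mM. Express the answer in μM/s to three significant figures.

143 μM/s

[S]/(Km+[S]) = 0.538/0.5951 = 0.9040, the fractional saturation.
v = 0.9040 × Vmax = 0.9040 × 158 = 143 μM/s.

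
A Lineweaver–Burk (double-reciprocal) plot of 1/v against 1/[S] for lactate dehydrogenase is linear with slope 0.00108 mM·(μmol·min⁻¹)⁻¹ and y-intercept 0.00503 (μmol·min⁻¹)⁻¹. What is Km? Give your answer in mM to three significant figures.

y-intercept = 1/Vmax ⇒ Vmax = 199 μmol·min⁻¹; slope = Km/Vmax ⇒ Km = slope × Vmax.
Km = 0.00108 × 199 = 0.215 mM.

0.215 mM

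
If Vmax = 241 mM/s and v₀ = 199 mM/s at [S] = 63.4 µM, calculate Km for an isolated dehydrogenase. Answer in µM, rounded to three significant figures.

From v = Vmax[S]/(Km+[S]), Km = [S](Vmax − v)/v.
Km = 63.4 × (241 − 199) / 199 = 2663/199 = 13.4 µM.

13.4 µM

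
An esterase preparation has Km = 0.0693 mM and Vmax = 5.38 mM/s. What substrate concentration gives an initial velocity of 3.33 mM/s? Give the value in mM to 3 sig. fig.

0.113 mM

Rearranging v = Vmax[S]/(Km+[S]) gives [S] = Km·v/(Vmax − v).
[S] = 0.0693 × 3.33 / (5.38 − 3.33) = 0.2308/2.050 = 0.113 mM.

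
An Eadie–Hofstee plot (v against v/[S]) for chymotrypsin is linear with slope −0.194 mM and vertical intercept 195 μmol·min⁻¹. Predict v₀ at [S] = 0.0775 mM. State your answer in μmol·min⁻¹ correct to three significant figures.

55.7 μmol·min⁻¹

In the Eadie–Hofstee form v = Vmax − Km·(v/[S]), the slope is −Km and the intercept is Vmax, so Km = 0.194 mM and Vmax = 195 μmol·min⁻¹.
v = 195 × 0.0775/(0.194 + 0.0775) = 55.7 μmol·min⁻¹.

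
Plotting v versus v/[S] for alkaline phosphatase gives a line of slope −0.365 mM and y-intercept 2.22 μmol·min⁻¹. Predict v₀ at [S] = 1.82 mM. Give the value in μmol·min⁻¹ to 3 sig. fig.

1.85 μmol·min⁻¹

In the Eadie–Hofstee form v = Vmax − Km·(v/[S]), the slope is −Km and the intercept is Vmax, so Km = 0.365 mM and Vmax = 2.22 μmol·min⁻¹.
v = 2.22 × 1.82/(0.365 + 1.82) = 1.85 μmol·min⁻¹.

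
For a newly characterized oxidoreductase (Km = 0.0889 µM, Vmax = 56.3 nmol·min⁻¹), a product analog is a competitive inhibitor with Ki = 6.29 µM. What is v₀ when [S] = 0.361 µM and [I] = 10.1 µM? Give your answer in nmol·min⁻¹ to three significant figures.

34.3 nmol·min⁻¹

α = 1 + [I]/Ki = 1 + 10.1/6.29 = 2.606.
For a competitive inhibitor, Vmax is unchanged and the apparent Km becomes α·Km: Km,app = 0.232 µM, Vmax,app = 56.3 nmol·min⁻¹.
v = Vmax,app·[S]/(Km,app + [S]) = 56.3 × 0.361/(0.232 + 0.361) = 34.3 nmol·min⁻¹.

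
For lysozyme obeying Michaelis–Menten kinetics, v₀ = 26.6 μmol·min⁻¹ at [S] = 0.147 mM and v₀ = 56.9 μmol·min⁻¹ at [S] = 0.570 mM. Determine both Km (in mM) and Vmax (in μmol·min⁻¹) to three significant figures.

From v = Vmax[S]/(Km+[S]), each point gives Vmax = v(Km+[S])/[S].
Equating: 26.6(Km+0.147)/0.147 = 56.9(Km+0.570)/0.570.
181.0·Km + 26.6 = 99.82·Km + 56.9, so (181.0 − 99.82)·Km = 56.9 − 26.6.
Km = 30.30/81.13 = 0.373 mM; then Vmax = 26.6(0.373+0.147)/0.147 = 94.2 μmol·min⁻¹.

Km = 0.373 mM; Vmax = 94.2 μmol·min⁻¹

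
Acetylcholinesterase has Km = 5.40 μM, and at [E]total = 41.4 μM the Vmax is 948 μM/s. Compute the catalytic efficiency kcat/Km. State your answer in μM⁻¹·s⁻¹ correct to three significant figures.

4.24 μM⁻¹·s⁻¹

kcat = Vmax/[E]total = 948/41.4 = 22.9 s⁻¹.
kcat/Km = 22.9/5.40 = 4.24 μM⁻¹·s⁻¹.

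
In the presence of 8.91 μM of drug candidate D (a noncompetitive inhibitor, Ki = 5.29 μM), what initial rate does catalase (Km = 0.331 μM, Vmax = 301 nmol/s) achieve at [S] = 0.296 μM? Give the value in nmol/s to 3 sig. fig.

52.9 nmol/s

With α = 1 + [I]/Ki = 1 + 8.91/5.29 = 2.684, the noncompetitive rate law is v = (Vmax/α)·[S] / (Km + [S]).
v = (301/2.684)×0.296 / (0.331 + 0.296) = 33.19/0.6270 = 52.9 nmol/s.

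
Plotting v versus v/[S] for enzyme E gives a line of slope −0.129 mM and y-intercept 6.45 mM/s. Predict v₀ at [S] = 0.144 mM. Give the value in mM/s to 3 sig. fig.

In the Eadie–Hofstee form v = Vmax − Km·(v/[S]), the slope is −Km and the intercept is Vmax, so Km = 0.129 mM and Vmax = 6.45 mM/s.
v = 6.45 × 0.144/(0.129 + 0.144) = 3.40 mM/s.

3.40 mM/s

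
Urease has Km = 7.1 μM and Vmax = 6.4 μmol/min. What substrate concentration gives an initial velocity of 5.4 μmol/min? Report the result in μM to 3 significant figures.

Rearranging v = Vmax[S]/(Km+[S]) gives [S] = Km·v/(Vmax − v).
[S] = 7.1 × 5.4 / (6.4 − 5.4) = 38.34/1.000 = 38.3 μM.

38.3 μM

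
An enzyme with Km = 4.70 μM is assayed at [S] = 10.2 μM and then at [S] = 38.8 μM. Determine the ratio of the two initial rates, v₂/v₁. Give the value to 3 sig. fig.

The fractional saturations are [S]/(Km+[S]) = 10.2/14.90 = 0.6846 and 38.8/43.50 = 0.8920.
v₂/v₁ is just their ratio: 0.8920/0.6846 = 1.30.

1.30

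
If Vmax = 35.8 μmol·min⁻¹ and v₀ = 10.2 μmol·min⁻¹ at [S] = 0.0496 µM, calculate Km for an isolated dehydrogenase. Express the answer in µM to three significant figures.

v/Vmax = 10.2/35.8 = 0.2849 = [S]/(Km+[S]).
So Km + [S] = [S]/0.2849 = 0.1741 µM, giving Km = 0.1741 − 0.0496 = 0.124 µM.

0.124 µM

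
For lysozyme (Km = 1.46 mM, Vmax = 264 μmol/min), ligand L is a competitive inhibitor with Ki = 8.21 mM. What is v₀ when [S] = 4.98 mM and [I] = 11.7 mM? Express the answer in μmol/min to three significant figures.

With α = 1 + [I]/Ki = 1 + 11.7/8.21 = 2.425, the competitive rate law is v = Vmax[S] / (αKm + [S]).
v = 264×4.98 / (2.425×1.46 + 4.98) = 1315/8.521 = 154 μmol/min.

154 μmol/min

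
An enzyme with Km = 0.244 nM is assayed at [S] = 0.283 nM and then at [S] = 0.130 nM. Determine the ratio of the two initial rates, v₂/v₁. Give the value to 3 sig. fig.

The fractional saturations are [S]/(Km+[S]) = 0.283/0.5270 = 0.5370 and 0.130/0.3740 = 0.3476.
v₂/v₁ is just their ratio: 0.3476/0.5370 = 0.647.

0.647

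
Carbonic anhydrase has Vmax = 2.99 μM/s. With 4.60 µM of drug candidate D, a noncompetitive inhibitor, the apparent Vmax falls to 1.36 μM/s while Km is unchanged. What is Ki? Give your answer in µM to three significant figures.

3.84 µM

Noncompetitive: Vmax,app = Vmax/α with α = 1 + [I]/Ki.
α = Vmax/Vmax,app = 2.99/1.36 = 2.199.
Since α = 1 + [I]/Ki, [I]/Ki = 2.199 − 1 = 1.199 and Ki = 4.60/1.199 = 3.84 µM.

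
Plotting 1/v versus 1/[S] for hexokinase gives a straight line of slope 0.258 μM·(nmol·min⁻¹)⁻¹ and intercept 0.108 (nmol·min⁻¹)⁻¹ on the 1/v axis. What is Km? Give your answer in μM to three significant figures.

y-intercept = 1/Vmax ⇒ Vmax = 9.26 nmol·min⁻¹; slope = Km/Vmax ⇒ Km = slope × Vmax.
Km = 0.258 × 9.26 = 2.39 μM.

2.39 μM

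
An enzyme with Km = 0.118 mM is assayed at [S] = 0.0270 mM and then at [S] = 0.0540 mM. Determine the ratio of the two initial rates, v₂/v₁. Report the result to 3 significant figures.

1.69

The fractional saturations are [S]/(Km+[S]) = 0.0270/0.1450 = 0.1862 and 0.0540/0.1720 = 0.3140.
v₂/v₁ is just their ratio: 0.3140/0.1862 = 1.69.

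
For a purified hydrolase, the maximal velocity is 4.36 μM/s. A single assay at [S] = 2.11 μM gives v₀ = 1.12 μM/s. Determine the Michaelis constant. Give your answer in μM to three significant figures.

v/Vmax = 1.12/4.36 = 0.2569 = [S]/(Km+[S]).
So Km + [S] = [S]/0.2569 = 8.214 μM, giving Km = 8.214 − 2.11 = 6.10 μM.

6.10 μM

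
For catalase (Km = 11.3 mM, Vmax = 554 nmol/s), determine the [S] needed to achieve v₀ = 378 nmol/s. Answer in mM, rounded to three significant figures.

24.3 mM

Rearranging v = Vmax[S]/(Km+[S]) gives [S] = Km·v/(Vmax − v).
[S] = 11.3 × 378 / (554 − 378) = 4271/176.0 = 24.3 mM.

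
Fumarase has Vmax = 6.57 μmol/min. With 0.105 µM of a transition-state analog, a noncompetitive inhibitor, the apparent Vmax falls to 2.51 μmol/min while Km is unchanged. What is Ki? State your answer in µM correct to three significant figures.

Noncompetitive: Vmax,app = Vmax/α with α = 1 + [I]/Ki.
α = Vmax/Vmax,app = 6.57/2.51 = 2.618.
Since α = 1 + [I]/Ki, [I]/Ki = 2.618 − 1 = 1.618 and Ki = 0.105/1.618 = 0.0649 µM.

0.0649 µM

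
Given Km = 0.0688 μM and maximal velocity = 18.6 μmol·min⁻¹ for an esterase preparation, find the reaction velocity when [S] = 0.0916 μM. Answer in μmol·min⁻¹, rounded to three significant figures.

v = Vmax·[S]/(Km + [S]) = 18.6 × 0.0916 / (0.0688 + 0.0916)
  = 1.704 / 0.1604 = 10.6 μmol·min⁻¹.

10.6 μmol·min⁻¹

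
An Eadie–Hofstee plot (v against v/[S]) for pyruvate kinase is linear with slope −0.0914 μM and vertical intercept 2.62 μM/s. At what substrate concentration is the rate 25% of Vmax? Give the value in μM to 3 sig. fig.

The Eadie–Hofstee slope gives Km = 0.0914 μM (slope = −Km).
v/Vmax = [S]/(Km+[S]) = 0.25 ⇒ [S] = Km·0.25/(1−0.25) = 0.0914 × 0.3333 = 0.0305 μM.

0.0305 μM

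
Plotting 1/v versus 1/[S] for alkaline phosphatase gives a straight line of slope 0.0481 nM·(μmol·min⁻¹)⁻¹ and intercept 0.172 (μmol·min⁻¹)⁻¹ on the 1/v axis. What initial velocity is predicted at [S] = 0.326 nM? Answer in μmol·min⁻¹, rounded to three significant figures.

3.13 μmol·min⁻¹

The y-intercept is 1/Vmax, so Vmax = 1/0.172 = 5.81 μmol·min⁻¹.
The slope is Km/Vmax, so Km = 0.0481 × 5.81 = 0.280 nM.
Then v = 5.81 × 0.326/(0.280 + 0.326) = 3.13 μmol·min⁻¹.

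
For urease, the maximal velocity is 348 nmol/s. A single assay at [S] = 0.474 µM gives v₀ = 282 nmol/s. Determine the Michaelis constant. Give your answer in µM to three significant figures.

v/Vmax = 282/348 = 0.8103 = [S]/(Km+[S]).
So Km + [S] = [S]/0.8103 = 0.5849 µM, giving Km = 0.5849 − 0.474 = 0.111 µM.

0.111 µM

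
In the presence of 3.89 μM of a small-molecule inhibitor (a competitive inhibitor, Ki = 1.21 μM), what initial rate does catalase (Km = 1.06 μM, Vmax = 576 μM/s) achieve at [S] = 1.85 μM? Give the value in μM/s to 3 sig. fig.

α = 1 + [I]/Ki = 1 + 3.89/1.21 = 4.215.
For a competitive inhibitor, Vmax is unchanged and the apparent Km becomes α·Km: Km,app = 4.47 μM, Vmax,app = 576 μM/s.
v = Vmax,app·[S]/(Km,app + [S]) = 576 × 1.85/(4.47 + 1.85) = 169 μM/s.

169 μM/s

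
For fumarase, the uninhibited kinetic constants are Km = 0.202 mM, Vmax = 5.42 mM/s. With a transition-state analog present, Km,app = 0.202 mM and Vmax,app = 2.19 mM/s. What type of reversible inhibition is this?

noncompetitive

Vmax decreases (5.42 → 2.19 mM/s) while Km is unchanged — pure noncompetitive inhibition.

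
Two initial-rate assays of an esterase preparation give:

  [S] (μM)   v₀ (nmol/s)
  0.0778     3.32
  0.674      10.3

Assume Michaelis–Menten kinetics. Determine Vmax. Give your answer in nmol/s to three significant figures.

14.2 nmol/s

In reciprocal form, 1/v = (Km/Vmax)·(1/[S]) + 1/Vmax. The two points give (1/[S], 1/v) = (12.85, 0.3012) and (1.484, 0.09709).
Slope = (0.3012 − 0.09709)/(12.85 − 1.484) = 0.01795; intercept = 0.3012 − 0.01795×12.85 = 0.07045.
Vmax = 1/intercept = 14.2 nmol/s; Km = slope × Vmax = 0.01795 × 14.2 = 0.255 μM.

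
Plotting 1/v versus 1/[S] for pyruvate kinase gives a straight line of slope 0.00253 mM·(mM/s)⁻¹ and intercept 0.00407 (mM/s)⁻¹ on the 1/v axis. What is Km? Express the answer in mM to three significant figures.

y-intercept = 1/Vmax ⇒ Vmax = 246 mM/s; slope = Km/Vmax ⇒ Km = slope × Vmax.
Km = 0.00253 × 246 = 0.622 mM.

0.622 mM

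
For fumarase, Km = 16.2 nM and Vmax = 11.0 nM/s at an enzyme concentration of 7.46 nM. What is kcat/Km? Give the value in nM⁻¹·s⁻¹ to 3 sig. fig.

0.0910 nM⁻¹·s⁻¹

kcat = Vmax/[E]total = 11.0/7.46 = 1.47 s⁻¹.
kcat/Km = 1.47/16.2 = 0.0910 nM⁻¹·s⁻¹.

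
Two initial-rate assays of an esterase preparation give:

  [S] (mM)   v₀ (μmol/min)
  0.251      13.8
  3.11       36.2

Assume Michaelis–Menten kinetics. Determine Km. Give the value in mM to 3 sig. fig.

0.517 mM

From v = Vmax[S]/(Km+[S]), each point gives Vmax = v(Km+[S])/[S].
Equating: 13.8(Km+0.251)/0.251 = 36.2(Km+3.11)/3.11.
54.98·Km + 13.8 = 11.64·Km + 36.2, so (54.98 − 11.64)·Km = 36.2 − 13.8.
Km = 22.40/43.34 = 0.517 mM; then Vmax = 13.8(0.517+0.251)/0.251 = 42.2 μmol/min.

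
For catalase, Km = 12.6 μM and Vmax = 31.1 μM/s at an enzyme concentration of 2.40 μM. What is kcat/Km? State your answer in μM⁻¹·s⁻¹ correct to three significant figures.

kcat = Vmax/[E]total = 31.1/2.40 = 13.0 s⁻¹.
kcat/Km = 13.0/12.6 = 1.03 μM⁻¹·s⁻¹.

1.03 μM⁻¹·s⁻¹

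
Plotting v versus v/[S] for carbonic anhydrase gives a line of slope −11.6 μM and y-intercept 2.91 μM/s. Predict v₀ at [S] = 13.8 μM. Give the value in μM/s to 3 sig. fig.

1.58 μM/s

In the Eadie–Hofstee form v = Vmax − Km·(v/[S]), the slope is −Km and the intercept is Vmax, so Km = 11.6 μM and Vmax = 2.91 μM/s.
v = 2.91 × 13.8/(11.6 + 13.8) = 1.58 μM/s.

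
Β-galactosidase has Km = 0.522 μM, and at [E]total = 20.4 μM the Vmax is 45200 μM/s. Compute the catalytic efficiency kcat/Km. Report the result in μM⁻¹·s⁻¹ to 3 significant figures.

4240 μM⁻¹·s⁻¹

kcat = Vmax/[E]total = 45200/20.4 = 2220 s⁻¹.
kcat/Km = 2220/0.522 = 4240 μM⁻¹·s⁻¹.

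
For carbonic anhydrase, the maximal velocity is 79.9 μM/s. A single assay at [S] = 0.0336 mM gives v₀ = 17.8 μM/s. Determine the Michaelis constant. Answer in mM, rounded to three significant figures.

From v = Vmax[S]/(Km+[S]), Km = [S](Vmax − v)/v.
Km = 0.0336 × (79.9 − 17.8) / 17.8 = 2.087/17.8 = 0.117 mM.

0.117 mM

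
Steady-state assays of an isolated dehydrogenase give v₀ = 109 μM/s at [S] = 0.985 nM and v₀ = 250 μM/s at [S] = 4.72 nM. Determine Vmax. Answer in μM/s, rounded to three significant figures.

379 μM/s

In reciprocal form, 1/v = (Km/Vmax)·(1/[S]) + 1/Vmax. The two points give (1/[S], 1/v) = (1.015, 0.009174) and (0.2119, 0.004000).
Slope = (0.009174 − 0.004000)/(1.015 − 0.2119) = 0.006441; intercept = 0.009174 − 0.006441×1.015 = 0.002635.
Vmax = 1/intercept = 379 μM/s; Km = slope × Vmax = 0.006441 × 379 = 2.44 nM.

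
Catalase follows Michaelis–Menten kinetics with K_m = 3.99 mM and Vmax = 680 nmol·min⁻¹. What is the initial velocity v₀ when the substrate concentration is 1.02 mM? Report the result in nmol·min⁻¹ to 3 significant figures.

138 nmol·min⁻¹

[S]/(Km+[S]) = 1.02/5.010 = 0.2036, the fractional saturation.
v = 0.2036 × Vmax = 0.2036 × 680 = 138 nmol·min⁻¹.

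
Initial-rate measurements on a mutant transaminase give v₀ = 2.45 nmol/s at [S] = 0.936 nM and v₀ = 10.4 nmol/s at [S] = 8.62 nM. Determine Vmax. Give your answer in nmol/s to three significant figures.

In reciprocal form, 1/v = (Km/Vmax)·(1/[S]) + 1/Vmax. The two points give (1/[S], 1/v) = (1.068, 0.4082) and (0.1160, 0.09615).
Slope = (0.4082 − 0.09615)/(1.068 − 0.1160) = 0.3276; intercept = 0.4082 − 0.3276×1.068 = 0.05815.
Vmax = 1/intercept = 17.2 nmol/s; Km = slope × Vmax = 0.3276 × 17.2 = 5.63 nM.

17.2 nmol/s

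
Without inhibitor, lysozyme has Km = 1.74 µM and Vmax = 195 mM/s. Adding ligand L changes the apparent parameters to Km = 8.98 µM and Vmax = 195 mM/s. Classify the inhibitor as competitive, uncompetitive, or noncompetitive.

competitive

Km increases (1.74 → 8.98 µM) while Vmax is unchanged — the hallmark of competitive inhibition.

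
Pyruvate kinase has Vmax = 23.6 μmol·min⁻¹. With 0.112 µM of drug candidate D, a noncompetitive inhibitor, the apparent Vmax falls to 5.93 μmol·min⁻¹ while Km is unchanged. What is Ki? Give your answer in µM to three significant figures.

0.0376 µM

Noncompetitive: Vmax,app = Vmax/α with α = 1 + [I]/Ki.
α = Vmax/Vmax,app = 23.6/5.93 = 3.980.
Ki = [I]/(α − 1) = 0.112/2.980 = 0.0376 µM.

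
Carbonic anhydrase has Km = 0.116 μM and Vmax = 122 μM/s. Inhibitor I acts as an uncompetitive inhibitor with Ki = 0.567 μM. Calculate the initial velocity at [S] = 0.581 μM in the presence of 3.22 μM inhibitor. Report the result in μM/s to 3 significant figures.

17.7 μM/s

With α = 1 + [I]/Ki = 1 + 3.22/0.567 = 6.679, the uncompetitive rate law is v = (Vmax/α)·[S] / (Km/α + [S]).
v = (122/6.679)×0.581 / (0.116/6.679 + 0.581) = 10.61/0.5984 = 17.7 μM/s.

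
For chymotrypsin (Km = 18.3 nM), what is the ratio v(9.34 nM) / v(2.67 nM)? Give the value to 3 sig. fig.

Since Vmax cancels, v₂/v₁ = [S]₂(Km+[S]₁) / [S]₁(Km+[S]₂).
= 9.34×(18.3+2.67) / (2.67×(18.3+9.34)) = 195.9/73.80 = 2.65.

2.65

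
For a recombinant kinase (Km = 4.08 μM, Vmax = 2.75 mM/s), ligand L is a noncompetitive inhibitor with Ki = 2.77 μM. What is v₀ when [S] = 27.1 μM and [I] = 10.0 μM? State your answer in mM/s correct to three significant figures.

α = 1 + [I]/Ki = 1 + 10.0/2.77 = 4.610.
For a noncompetitive inhibitor, Vmax is reduced to Vmax/α while Km is unchanged: Km,app = 4.08 μM, Vmax,app = 0.597 mM/s.
v = Vmax,app·[S]/(Km,app + [S]) = 0.597 × 27.1/(4.08 + 27.1) = 0.518 mM/s.

0.518 mM/s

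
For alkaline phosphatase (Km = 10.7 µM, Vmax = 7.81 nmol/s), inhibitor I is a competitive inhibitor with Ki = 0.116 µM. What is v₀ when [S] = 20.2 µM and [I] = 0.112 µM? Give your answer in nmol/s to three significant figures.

3.83 nmol/s

With α = 1 + [I]/Ki = 1 + 0.112/0.116 = 1.966, the competitive rate law is v = Vmax[S] / (αKm + [S]).
v = 7.81×20.2 / (1.966×10.7 + 20.2) = 157.8/41.23 = 3.83 nmol/s.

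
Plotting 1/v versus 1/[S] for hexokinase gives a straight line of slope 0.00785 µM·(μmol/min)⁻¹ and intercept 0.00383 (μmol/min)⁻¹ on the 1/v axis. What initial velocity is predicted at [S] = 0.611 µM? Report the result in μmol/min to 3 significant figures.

60.0 μmol/min

The y-intercept is 1/Vmax, so Vmax = 1/0.00383 = 261 μmol/min.
The slope is Km/Vmax, so Km = 0.00785 × 261 = 2.05 µM.
Then v = 261 × 0.611/(2.05 + 0.611) = 60.0 μmol/min.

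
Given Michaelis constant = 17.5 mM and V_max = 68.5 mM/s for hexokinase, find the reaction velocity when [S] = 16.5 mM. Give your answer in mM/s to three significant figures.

v = Vmax·[S]/(Km + [S]) = 68.5 × 16.5 / (17.5 + 16.5)
  = 1130 / 34.00 = 33.2 mM/s.

33.2 mM/s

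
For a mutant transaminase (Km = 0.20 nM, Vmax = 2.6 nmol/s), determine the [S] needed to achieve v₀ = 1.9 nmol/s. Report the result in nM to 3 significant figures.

The required fractional saturation is v/Vmax = 1.9/2.6 = 0.7308.
Then [S]/(Km+[S]) = 0.7308 ⇒ [S] = 0.20 × 0.7308/(1 − 0.7308) = 0.543 nM.

0.543 nM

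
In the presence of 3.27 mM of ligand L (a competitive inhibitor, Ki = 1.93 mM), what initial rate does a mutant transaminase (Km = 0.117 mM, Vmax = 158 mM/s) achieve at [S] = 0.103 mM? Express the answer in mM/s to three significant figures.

38.9 mM/s

α = 1 + [I]/Ki = 1 + 3.27/1.93 = 2.694.
For a competitive inhibitor, Vmax is unchanged and the apparent Km becomes α·Km: Km,app = 0.315 mM, Vmax,app = 158 mM/s.
v = Vmax,app·[S]/(Km,app + [S]) = 158 × 0.103/(0.315 + 0.103) = 38.9 mM/s.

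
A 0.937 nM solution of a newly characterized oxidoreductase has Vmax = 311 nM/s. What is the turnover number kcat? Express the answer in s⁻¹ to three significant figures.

332 s⁻¹

kcat = Vmax/[E]total = 311 nM/s / 0.937 nM = 332 s⁻¹.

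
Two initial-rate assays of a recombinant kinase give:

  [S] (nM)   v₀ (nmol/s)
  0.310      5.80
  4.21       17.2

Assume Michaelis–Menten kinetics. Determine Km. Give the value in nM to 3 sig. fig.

In reciprocal form, 1/v = (Km/Vmax)·(1/[S]) + 1/Vmax. The two points give (1/[S], 1/v) = (3.226, 0.1724) and (0.2375, 0.05814).
Slope = (0.1724 − 0.05814)/(3.226 − 0.2375) = 0.03824; intercept = 0.1724 − 0.03824×3.226 = 0.04906.
Vmax = 1/intercept = 20.4 nmol/s; Km = slope × Vmax = 0.03824 × 20.4 = 0.780 nM.

0.780 nM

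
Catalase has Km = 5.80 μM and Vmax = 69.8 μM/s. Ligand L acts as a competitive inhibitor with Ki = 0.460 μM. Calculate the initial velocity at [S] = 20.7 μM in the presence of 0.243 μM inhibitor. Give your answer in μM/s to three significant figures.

48.9 μM/s

With α = 1 + [I]/Ki = 1 + 0.243/0.460 = 1.528, the competitive rate law is v = Vmax[S] / (αKm + [S]).
v = 69.8×20.7 / (1.528×5.80 + 20.7) = 1445/29.56 = 48.9 μM/s.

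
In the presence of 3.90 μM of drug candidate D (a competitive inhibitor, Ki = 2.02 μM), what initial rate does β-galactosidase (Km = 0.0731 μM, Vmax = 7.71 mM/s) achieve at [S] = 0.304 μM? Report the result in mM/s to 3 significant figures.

4.52 mM/s

With α = 1 + [I]/Ki = 1 + 3.90/2.02 = 2.931, the competitive rate law is v = Vmax[S] / (αKm + [S]).
v = 7.71×0.304 / (2.931×0.0731 + 0.304) = 2.344/0.5182 = 4.52 mM/s.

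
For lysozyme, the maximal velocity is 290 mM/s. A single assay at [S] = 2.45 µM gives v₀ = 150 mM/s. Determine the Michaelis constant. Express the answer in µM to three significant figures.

2.29 µM

From v = Vmax[S]/(Km+[S]), Km = [S](Vmax − v)/v.
Km = 2.45 × (290 − 150) / 150 = 343.0/150 = 2.29 µM.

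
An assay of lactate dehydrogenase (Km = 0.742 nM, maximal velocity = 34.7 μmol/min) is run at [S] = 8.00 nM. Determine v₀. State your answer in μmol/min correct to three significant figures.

v = Vmax·[S]/(Km + [S]) = 34.7 × 8.00 / (0.742 + 8.00)
  = 277.6 / 8.742 = 31.8 μmol/min.

31.8 μmol/min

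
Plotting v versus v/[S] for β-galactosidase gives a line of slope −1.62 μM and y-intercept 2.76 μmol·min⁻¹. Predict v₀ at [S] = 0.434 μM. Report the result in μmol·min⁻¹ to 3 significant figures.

In the Eadie–Hofstee form v = Vmax − Km·(v/[S]), the slope is −Km and the intercept is Vmax, so Km = 1.62 μM and Vmax = 2.76 μmol·min⁻¹.
v = 2.76 × 0.434/(1.62 + 0.434) = 0.583 μmol·min⁻¹.

0.583 μmol·min⁻¹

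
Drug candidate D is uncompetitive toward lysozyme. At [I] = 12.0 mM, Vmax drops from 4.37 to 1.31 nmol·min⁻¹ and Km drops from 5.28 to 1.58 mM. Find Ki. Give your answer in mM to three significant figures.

5.14 mM

Uncompetitive: Vmax,app = Vmax/α (and Km,app = Km/α) with α = 1 + [I]/Ki.
α = Vmax/Vmax,app = 4.37/1.31 = 3.336.
Ki = [I]/(α − 1) = 12.0/2.336 = 5.14 mM.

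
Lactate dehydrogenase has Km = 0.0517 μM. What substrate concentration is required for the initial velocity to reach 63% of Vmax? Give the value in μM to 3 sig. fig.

v/Vmax = [S]/(Km+[S]) = 0.63, so [S] = Km·0.63/(1 − 0.63) = 0.0517 × 1.703.
[S] = 0.0880 μM.

0.0880 μM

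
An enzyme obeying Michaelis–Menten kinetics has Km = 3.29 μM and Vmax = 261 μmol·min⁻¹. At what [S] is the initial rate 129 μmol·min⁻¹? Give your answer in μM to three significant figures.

3.22 μM

The required fractional saturation is v/Vmax = 129/261 = 0.4943.
Then [S]/(Km+[S]) = 0.4943 ⇒ [S] = 3.29 × 0.4943/(1 − 0.4943) = 3.22 μM.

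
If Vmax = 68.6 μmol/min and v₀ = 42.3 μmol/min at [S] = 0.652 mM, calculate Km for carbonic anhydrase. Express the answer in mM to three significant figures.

0.405 mM

v/Vmax = 42.3/68.6 = 0.6166 = [S]/(Km+[S]).
So Km + [S] = [S]/0.6166 = 1.057 mM, giving Km = 1.057 − 0.652 = 0.405 mM.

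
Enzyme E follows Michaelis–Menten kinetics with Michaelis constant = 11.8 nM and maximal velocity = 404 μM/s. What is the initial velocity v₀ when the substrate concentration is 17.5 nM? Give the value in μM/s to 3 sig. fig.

241 μM/s

v = Vmax·[S]/(Km + [S]) = 404 × 17.5 / (11.8 + 17.5)
  = 7070 / 29.30 = 241 μM/s.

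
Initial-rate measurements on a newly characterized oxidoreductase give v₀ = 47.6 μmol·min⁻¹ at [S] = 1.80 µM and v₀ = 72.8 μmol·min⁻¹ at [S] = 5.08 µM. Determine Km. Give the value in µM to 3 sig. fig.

From v = Vmax[S]/(Km+[S]), each point gives Vmax = v(Km+[S])/[S].
Equating: 47.6(Km+1.80)/1.80 = 72.8(Km+5.08)/5.08.
26.44·Km + 47.6 = 14.33·Km + 72.8, so (26.44 − 14.33)·Km = 72.8 − 47.6.
Km = 25.20/12.11 = 2.08 µM; then Vmax = 47.6(2.08+1.80)/1.80 = 103 μmol·min⁻¹.

2.08 µM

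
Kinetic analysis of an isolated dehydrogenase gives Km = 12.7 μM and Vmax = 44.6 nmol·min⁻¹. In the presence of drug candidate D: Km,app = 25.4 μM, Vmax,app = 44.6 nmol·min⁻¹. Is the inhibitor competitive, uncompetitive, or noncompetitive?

Km increases (12.7 → 25.4 μM) while Vmax is unchanged — the hallmark of competitive inhibition.

competitive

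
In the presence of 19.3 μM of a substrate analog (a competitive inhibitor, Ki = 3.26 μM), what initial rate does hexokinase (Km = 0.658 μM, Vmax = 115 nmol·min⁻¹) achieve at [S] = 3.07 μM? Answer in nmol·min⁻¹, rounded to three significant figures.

α = 1 + [I]/Ki = 1 + 19.3/3.26 = 6.920.
For a competitive inhibitor, Vmax is unchanged and the apparent Km becomes α·Km: Km,app = 4.55 μM, Vmax,app = 115 nmol·min⁻¹.
v = Vmax,app·[S]/(Km,app + [S]) = 115 × 3.07/(4.55 + 3.07) = 46.3 nmol·min⁻¹.

46.3 nmol·min⁻¹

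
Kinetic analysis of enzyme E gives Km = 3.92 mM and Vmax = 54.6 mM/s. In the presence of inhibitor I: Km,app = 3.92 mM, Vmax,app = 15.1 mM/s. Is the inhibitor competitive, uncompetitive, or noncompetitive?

Vmax decreases (54.6 → 15.1 mM/s) while Km is unchanged — pure noncompetitive inhibition.

noncompetitive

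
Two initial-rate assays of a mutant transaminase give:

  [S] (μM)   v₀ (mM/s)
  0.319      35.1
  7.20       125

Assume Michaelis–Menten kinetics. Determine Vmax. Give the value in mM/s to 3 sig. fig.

From v = Vmax[S]/(Km+[S]), each point gives Vmax = v(Km+[S])/[S].
Equating: 35.1(Km+0.319)/0.319 = 125(Km+7.20)/7.20.
110.0·Km + 35.1 = 17.36·Km + 125, so (110.0 − 17.36)·Km = 125 − 35.1.
Km = 89.90/92.67 = 0.970 μM; then Vmax = 35.1(0.970+0.319)/0.319 = 142 mM/s.

142 mM/s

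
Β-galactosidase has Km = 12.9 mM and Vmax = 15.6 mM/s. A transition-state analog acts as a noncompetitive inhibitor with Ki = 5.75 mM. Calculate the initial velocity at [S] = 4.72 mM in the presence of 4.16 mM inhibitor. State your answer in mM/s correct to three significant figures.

α = 1 + [I]/Ki = 1 + 4.16/5.75 = 1.723.
For a noncompetitive inhibitor, Vmax is reduced to Vmax/α while Km is unchanged: Km,app = 12.9 mM, Vmax,app = 9.05 mM/s.
v = Vmax,app·[S]/(Km,app + [S]) = 9.05 × 4.72/(12.9 + 4.72) = 2.42 mM/s.

2.42 mM/s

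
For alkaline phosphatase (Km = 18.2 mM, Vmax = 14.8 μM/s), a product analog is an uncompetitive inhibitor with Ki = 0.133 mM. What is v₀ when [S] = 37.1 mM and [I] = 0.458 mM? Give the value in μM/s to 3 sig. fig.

3.00 μM/s

α = 1 + [I]/Ki = 1 + 0.458/0.133 = 4.444.
For an uncompetitive inhibitor, both parameters are divided by α, giving Vmax/α and Km/α: Km,app = 4.10 mM, Vmax,app = 3.33 μM/s.
v = Vmax,app·[S]/(Km,app + [S]) = 3.33 × 37.1/(4.10 + 37.1) = 3.00 μM/s.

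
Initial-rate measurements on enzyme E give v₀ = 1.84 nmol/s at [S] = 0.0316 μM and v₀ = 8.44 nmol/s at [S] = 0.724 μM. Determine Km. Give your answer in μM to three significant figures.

0.142 μM

From v = Vmax[S]/(Km+[S]), each point gives Vmax = v(Km+[S])/[S].
Equating: 1.84(Km+0.0316)/0.0316 = 8.44(Km+0.724)/0.724.
58.23·Km + 1.84 = 11.66·Km + 8.44, so (58.23 − 11.66)·Km = 8.44 − 1.84.
Km = 6.600/46.57 = 0.142 μM; then Vmax = 1.84(0.142+0.0316)/0.0316 = 10.1 nmol/s.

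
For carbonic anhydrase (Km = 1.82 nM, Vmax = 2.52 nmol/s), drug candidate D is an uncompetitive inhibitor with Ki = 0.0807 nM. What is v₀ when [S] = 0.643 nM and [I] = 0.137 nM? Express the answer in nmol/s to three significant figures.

0.456 nmol/s

α = 1 + [I]/Ki = 1 + 0.137/0.0807 = 2.698.
For an uncompetitive inhibitor, both parameters are divided by α, giving Vmax/α and Km/α: Km,app = 0.675 nM, Vmax,app = 0.934 nmol/s.
v = Vmax,app·[S]/(Km,app + [S]) = 0.934 × 0.643/(0.675 + 0.643) = 0.456 nmol/s.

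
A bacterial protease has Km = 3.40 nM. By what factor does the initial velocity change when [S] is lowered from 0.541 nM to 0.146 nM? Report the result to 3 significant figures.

0.300

The fractional saturations are [S]/(Km+[S]) = 0.541/3.941 = 0.1373 and 0.146/3.546 = 0.04117.
v₂/v₁ is just their ratio: 0.04117/0.1373 = 0.300.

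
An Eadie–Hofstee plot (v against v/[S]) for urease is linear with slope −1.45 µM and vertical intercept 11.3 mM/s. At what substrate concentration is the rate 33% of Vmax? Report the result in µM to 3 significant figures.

The Eadie–Hofstee slope gives Km = 1.45 µM (slope = −Km).
v/Vmax = [S]/(Km+[S]) = 0.33 ⇒ [S] = Km·0.33/(1−0.33) = 1.45 × 0.4925 = 0.714 µM.

0.714 µM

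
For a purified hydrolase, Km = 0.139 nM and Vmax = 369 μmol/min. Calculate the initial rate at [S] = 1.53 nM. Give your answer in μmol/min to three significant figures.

338 μmol/min

v = Vmax·[S]/(Km + [S]) = 369 × 1.53 / (0.139 + 1.53)
  = 564.6 / 1.669 = 338 μmol/min.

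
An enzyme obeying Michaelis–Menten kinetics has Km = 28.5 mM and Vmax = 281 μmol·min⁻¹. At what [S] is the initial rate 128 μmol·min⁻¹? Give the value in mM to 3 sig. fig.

23.8 mM

Rearranging v = Vmax[S]/(Km+[S]) gives [S] = Km·v/(Vmax − v).
[S] = 28.5 × 128 / (281 − 128) = 3648/153.0 = 23.8 mM.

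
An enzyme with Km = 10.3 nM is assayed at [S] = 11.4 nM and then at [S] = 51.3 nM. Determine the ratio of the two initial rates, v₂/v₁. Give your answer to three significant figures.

The fractional saturations are [S]/(Km+[S]) = 11.4/21.70 = 0.5253 and 51.3/61.60 = 0.8328.
v₂/v₁ is just their ratio: 0.8328/0.5253 = 1.59.

1.59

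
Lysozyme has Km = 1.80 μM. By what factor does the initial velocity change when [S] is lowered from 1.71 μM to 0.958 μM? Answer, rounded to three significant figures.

0.713

The fractional saturations are [S]/(Km+[S]) = 1.71/3.510 = 0.4872 and 0.958/2.758 = 0.3474.
v₂/v₁ is just their ratio: 0.3474/0.4872 = 0.713.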